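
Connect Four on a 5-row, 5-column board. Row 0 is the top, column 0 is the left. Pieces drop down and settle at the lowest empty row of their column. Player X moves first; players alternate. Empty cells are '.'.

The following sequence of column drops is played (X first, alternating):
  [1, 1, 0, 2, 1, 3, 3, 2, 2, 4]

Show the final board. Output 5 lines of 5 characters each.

Move 1: X drops in col 1, lands at row 4
Move 2: O drops in col 1, lands at row 3
Move 3: X drops in col 0, lands at row 4
Move 4: O drops in col 2, lands at row 4
Move 5: X drops in col 1, lands at row 2
Move 6: O drops in col 3, lands at row 4
Move 7: X drops in col 3, lands at row 3
Move 8: O drops in col 2, lands at row 3
Move 9: X drops in col 2, lands at row 2
Move 10: O drops in col 4, lands at row 4

Answer: .....
.....
.XX..
.OOX.
XXOOO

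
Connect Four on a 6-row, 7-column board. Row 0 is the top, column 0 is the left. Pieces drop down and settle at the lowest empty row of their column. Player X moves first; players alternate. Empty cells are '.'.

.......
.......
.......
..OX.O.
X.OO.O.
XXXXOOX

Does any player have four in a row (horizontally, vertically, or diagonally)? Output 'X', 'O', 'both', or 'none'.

X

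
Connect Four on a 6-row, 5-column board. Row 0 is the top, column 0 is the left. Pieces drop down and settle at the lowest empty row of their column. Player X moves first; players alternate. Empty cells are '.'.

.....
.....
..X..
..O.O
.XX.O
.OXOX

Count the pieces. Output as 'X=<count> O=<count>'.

X=5 O=5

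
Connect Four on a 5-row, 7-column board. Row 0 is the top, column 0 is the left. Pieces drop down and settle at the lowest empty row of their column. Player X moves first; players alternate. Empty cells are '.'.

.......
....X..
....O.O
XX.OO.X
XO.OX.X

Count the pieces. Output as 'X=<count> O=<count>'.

X=7 O=6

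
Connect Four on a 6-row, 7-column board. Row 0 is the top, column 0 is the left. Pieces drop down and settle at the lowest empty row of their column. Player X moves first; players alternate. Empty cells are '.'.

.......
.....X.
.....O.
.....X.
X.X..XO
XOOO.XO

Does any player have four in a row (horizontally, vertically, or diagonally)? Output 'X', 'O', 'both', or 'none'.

none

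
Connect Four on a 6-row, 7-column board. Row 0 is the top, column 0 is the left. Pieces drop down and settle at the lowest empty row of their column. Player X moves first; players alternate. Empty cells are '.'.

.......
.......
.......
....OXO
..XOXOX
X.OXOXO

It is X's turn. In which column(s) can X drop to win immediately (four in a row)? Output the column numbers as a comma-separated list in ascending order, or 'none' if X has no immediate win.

Answer: 6

Derivation:
col 0: drop X → no win
col 1: drop X → no win
col 2: drop X → no win
col 3: drop X → no win
col 4: drop X → no win
col 5: drop X → no win
col 6: drop X → WIN!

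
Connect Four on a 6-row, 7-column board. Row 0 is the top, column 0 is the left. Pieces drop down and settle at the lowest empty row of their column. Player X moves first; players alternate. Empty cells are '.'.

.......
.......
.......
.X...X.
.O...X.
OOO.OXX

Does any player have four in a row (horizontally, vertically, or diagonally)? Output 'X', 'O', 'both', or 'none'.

none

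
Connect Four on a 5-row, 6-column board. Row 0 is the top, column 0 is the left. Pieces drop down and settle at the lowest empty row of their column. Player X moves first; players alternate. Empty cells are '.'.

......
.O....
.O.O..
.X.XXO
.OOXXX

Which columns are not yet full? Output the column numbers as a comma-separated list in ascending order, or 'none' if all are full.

Answer: 0,1,2,3,4,5

Derivation:
col 0: top cell = '.' → open
col 1: top cell = '.' → open
col 2: top cell = '.' → open
col 3: top cell = '.' → open
col 4: top cell = '.' → open
col 5: top cell = '.' → open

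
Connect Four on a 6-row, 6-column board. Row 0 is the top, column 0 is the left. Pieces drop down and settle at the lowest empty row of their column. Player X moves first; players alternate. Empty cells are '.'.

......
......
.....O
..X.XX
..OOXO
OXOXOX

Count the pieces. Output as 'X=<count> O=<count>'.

X=7 O=7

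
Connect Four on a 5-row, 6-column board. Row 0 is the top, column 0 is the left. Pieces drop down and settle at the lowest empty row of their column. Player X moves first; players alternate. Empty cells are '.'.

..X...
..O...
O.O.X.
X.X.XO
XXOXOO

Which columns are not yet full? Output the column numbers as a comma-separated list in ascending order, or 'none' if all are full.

Answer: 0,1,3,4,5

Derivation:
col 0: top cell = '.' → open
col 1: top cell = '.' → open
col 2: top cell = 'X' → FULL
col 3: top cell = '.' → open
col 4: top cell = '.' → open
col 5: top cell = '.' → open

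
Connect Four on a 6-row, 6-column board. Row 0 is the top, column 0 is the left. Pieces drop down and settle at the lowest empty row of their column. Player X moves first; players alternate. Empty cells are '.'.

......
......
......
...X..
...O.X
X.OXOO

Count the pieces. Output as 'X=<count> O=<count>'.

X=4 O=4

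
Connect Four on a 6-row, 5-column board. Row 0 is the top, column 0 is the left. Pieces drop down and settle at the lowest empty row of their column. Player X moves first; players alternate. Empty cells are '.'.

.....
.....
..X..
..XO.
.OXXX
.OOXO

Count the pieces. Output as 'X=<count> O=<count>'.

X=6 O=5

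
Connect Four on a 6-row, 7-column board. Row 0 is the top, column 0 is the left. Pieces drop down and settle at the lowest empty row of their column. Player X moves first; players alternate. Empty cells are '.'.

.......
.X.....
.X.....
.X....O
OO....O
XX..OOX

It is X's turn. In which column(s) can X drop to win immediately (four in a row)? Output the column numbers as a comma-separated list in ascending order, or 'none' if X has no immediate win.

Answer: 1

Derivation:
col 0: drop X → no win
col 1: drop X → WIN!
col 2: drop X → no win
col 3: drop X → no win
col 4: drop X → no win
col 5: drop X → no win
col 6: drop X → no win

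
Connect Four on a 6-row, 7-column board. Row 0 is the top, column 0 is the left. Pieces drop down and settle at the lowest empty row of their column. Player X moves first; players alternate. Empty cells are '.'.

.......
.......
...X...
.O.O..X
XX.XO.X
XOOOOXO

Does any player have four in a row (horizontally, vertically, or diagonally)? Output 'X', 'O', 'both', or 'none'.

O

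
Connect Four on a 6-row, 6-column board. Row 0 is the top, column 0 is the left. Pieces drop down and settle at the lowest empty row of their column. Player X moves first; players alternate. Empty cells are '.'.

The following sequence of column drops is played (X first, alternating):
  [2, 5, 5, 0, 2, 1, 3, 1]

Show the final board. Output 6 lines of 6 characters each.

Move 1: X drops in col 2, lands at row 5
Move 2: O drops in col 5, lands at row 5
Move 3: X drops in col 5, lands at row 4
Move 4: O drops in col 0, lands at row 5
Move 5: X drops in col 2, lands at row 4
Move 6: O drops in col 1, lands at row 5
Move 7: X drops in col 3, lands at row 5
Move 8: O drops in col 1, lands at row 4

Answer: ......
......
......
......
.OX..X
OOXX.O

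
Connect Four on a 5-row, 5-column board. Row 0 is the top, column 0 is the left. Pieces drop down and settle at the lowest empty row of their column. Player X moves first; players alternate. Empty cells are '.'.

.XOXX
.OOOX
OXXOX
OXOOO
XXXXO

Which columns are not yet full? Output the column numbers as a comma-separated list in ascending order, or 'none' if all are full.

Answer: 0

Derivation:
col 0: top cell = '.' → open
col 1: top cell = 'X' → FULL
col 2: top cell = 'O' → FULL
col 3: top cell = 'X' → FULL
col 4: top cell = 'X' → FULL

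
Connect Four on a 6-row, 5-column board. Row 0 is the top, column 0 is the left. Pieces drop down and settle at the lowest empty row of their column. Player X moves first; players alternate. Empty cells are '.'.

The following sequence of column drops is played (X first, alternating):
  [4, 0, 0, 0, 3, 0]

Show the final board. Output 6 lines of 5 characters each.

Answer: .....
.....
O....
O....
X....
O..XX

Derivation:
Move 1: X drops in col 4, lands at row 5
Move 2: O drops in col 0, lands at row 5
Move 3: X drops in col 0, lands at row 4
Move 4: O drops in col 0, lands at row 3
Move 5: X drops in col 3, lands at row 5
Move 6: O drops in col 0, lands at row 2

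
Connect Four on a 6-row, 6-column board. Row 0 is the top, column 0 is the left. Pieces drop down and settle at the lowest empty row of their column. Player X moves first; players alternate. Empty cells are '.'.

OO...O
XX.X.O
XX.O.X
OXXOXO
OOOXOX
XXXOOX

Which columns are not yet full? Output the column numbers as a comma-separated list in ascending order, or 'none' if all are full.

Answer: 2,3,4

Derivation:
col 0: top cell = 'O' → FULL
col 1: top cell = 'O' → FULL
col 2: top cell = '.' → open
col 3: top cell = '.' → open
col 4: top cell = '.' → open
col 5: top cell = 'O' → FULL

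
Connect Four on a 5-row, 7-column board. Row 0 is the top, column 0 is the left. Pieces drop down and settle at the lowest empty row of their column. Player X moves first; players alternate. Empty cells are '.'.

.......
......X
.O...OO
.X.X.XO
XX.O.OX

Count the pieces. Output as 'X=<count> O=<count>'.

X=7 O=6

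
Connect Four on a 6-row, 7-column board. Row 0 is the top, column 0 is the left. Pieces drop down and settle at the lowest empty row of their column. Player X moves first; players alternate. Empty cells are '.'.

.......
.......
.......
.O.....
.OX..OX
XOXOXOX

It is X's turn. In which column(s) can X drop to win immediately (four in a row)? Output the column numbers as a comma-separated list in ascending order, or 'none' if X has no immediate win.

Answer: none

Derivation:
col 0: drop X → no win
col 1: drop X → no win
col 2: drop X → no win
col 3: drop X → no win
col 4: drop X → no win
col 5: drop X → no win
col 6: drop X → no win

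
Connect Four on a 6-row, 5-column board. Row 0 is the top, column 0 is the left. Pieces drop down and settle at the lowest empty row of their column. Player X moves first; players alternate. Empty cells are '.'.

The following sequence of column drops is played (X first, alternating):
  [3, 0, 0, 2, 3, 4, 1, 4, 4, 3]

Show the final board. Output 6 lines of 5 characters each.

Move 1: X drops in col 3, lands at row 5
Move 2: O drops in col 0, lands at row 5
Move 3: X drops in col 0, lands at row 4
Move 4: O drops in col 2, lands at row 5
Move 5: X drops in col 3, lands at row 4
Move 6: O drops in col 4, lands at row 5
Move 7: X drops in col 1, lands at row 5
Move 8: O drops in col 4, lands at row 4
Move 9: X drops in col 4, lands at row 3
Move 10: O drops in col 3, lands at row 3

Answer: .....
.....
.....
...OX
X..XO
OXOXO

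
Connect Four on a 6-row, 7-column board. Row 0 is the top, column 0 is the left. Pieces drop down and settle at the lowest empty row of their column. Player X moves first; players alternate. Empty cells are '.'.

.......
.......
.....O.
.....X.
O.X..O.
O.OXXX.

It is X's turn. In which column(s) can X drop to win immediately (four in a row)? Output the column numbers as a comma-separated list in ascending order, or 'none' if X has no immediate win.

col 0: drop X → no win
col 1: drop X → no win
col 2: drop X → no win
col 3: drop X → no win
col 4: drop X → no win
col 5: drop X → no win
col 6: drop X → WIN!

Answer: 6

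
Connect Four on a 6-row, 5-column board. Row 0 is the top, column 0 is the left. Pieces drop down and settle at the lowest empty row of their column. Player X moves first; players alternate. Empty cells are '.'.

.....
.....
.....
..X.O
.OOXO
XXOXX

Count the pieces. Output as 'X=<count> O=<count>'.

X=6 O=5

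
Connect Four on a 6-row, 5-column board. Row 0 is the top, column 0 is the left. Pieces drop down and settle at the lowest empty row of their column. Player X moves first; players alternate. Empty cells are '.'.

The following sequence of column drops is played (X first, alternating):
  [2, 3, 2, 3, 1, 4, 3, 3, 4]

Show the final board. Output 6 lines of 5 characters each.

Answer: .....
.....
...O.
...X.
..XOX
.XXOO

Derivation:
Move 1: X drops in col 2, lands at row 5
Move 2: O drops in col 3, lands at row 5
Move 3: X drops in col 2, lands at row 4
Move 4: O drops in col 3, lands at row 4
Move 5: X drops in col 1, lands at row 5
Move 6: O drops in col 4, lands at row 5
Move 7: X drops in col 3, lands at row 3
Move 8: O drops in col 3, lands at row 2
Move 9: X drops in col 4, lands at row 4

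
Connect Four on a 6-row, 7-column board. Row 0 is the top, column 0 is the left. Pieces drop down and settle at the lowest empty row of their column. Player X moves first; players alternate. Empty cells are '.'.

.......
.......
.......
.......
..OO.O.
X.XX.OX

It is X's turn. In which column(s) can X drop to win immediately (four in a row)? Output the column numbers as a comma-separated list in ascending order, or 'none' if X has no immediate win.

Answer: 1

Derivation:
col 0: drop X → no win
col 1: drop X → WIN!
col 2: drop X → no win
col 3: drop X → no win
col 4: drop X → no win
col 5: drop X → no win
col 6: drop X → no win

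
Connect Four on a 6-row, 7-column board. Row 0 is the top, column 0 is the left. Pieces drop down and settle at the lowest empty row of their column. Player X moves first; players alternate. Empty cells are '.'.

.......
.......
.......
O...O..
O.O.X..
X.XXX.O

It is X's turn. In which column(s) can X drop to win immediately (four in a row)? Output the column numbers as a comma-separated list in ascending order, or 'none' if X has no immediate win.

Answer: 1,5

Derivation:
col 0: drop X → no win
col 1: drop X → WIN!
col 2: drop X → no win
col 3: drop X → no win
col 4: drop X → no win
col 5: drop X → WIN!
col 6: drop X → no win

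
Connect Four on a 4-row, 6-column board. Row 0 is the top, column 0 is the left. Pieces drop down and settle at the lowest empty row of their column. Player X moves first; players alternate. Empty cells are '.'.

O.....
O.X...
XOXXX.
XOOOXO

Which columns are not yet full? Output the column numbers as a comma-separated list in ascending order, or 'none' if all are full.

col 0: top cell = 'O' → FULL
col 1: top cell = '.' → open
col 2: top cell = '.' → open
col 3: top cell = '.' → open
col 4: top cell = '.' → open
col 5: top cell = '.' → open

Answer: 1,2,3,4,5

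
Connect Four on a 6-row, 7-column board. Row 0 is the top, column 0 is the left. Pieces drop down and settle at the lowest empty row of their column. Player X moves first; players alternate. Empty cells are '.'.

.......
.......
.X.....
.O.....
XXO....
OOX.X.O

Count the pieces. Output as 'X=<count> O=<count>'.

X=5 O=5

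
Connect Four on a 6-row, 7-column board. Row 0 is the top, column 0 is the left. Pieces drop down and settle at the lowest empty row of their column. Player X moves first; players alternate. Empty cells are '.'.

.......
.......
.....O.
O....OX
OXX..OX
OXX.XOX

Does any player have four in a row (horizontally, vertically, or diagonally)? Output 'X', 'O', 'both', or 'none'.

O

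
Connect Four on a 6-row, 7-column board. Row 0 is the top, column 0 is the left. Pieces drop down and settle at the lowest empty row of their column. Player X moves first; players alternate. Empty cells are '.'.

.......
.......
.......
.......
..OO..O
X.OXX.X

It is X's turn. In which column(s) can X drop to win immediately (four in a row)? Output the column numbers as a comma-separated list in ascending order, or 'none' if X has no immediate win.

col 0: drop X → no win
col 1: drop X → no win
col 2: drop X → no win
col 3: drop X → no win
col 4: drop X → no win
col 5: drop X → WIN!
col 6: drop X → no win

Answer: 5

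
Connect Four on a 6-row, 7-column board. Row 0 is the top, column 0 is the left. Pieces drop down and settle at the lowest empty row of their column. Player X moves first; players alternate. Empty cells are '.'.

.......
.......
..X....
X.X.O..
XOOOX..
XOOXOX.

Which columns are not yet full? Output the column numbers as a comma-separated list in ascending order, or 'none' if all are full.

col 0: top cell = '.' → open
col 1: top cell = '.' → open
col 2: top cell = '.' → open
col 3: top cell = '.' → open
col 4: top cell = '.' → open
col 5: top cell = '.' → open
col 6: top cell = '.' → open

Answer: 0,1,2,3,4,5,6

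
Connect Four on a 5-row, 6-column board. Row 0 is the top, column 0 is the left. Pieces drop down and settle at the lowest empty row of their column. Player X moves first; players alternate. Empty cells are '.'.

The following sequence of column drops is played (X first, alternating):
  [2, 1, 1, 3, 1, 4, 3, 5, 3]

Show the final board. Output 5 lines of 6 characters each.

Answer: ......
......
.X.X..
.X.X..
.OXOOO

Derivation:
Move 1: X drops in col 2, lands at row 4
Move 2: O drops in col 1, lands at row 4
Move 3: X drops in col 1, lands at row 3
Move 4: O drops in col 3, lands at row 4
Move 5: X drops in col 1, lands at row 2
Move 6: O drops in col 4, lands at row 4
Move 7: X drops in col 3, lands at row 3
Move 8: O drops in col 5, lands at row 4
Move 9: X drops in col 3, lands at row 2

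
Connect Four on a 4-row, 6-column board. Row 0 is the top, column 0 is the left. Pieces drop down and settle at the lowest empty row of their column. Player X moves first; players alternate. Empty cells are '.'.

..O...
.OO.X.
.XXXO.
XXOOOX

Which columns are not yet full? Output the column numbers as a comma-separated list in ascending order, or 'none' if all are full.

Answer: 0,1,3,4,5

Derivation:
col 0: top cell = '.' → open
col 1: top cell = '.' → open
col 2: top cell = 'O' → FULL
col 3: top cell = '.' → open
col 4: top cell = '.' → open
col 5: top cell = '.' → open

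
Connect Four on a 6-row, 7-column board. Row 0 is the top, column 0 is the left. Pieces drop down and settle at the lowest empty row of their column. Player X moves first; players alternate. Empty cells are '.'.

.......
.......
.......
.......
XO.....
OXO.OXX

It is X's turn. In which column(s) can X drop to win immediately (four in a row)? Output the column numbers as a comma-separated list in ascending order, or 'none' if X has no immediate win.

Answer: none

Derivation:
col 0: drop X → no win
col 1: drop X → no win
col 2: drop X → no win
col 3: drop X → no win
col 4: drop X → no win
col 5: drop X → no win
col 6: drop X → no win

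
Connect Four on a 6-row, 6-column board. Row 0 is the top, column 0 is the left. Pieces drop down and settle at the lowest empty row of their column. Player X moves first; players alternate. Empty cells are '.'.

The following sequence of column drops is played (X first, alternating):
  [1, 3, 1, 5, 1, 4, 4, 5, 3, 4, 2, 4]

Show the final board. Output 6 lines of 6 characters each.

Move 1: X drops in col 1, lands at row 5
Move 2: O drops in col 3, lands at row 5
Move 3: X drops in col 1, lands at row 4
Move 4: O drops in col 5, lands at row 5
Move 5: X drops in col 1, lands at row 3
Move 6: O drops in col 4, lands at row 5
Move 7: X drops in col 4, lands at row 4
Move 8: O drops in col 5, lands at row 4
Move 9: X drops in col 3, lands at row 4
Move 10: O drops in col 4, lands at row 3
Move 11: X drops in col 2, lands at row 5
Move 12: O drops in col 4, lands at row 2

Answer: ......
......
....O.
.X..O.
.X.XXO
.XXOOO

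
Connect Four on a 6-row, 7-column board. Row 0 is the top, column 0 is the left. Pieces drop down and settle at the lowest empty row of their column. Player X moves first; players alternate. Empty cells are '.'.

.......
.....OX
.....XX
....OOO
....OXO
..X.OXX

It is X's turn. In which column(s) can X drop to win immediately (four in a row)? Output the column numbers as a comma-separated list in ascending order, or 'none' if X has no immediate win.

Answer: none

Derivation:
col 0: drop X → no win
col 1: drop X → no win
col 2: drop X → no win
col 3: drop X → no win
col 4: drop X → no win
col 5: drop X → no win
col 6: drop X → no win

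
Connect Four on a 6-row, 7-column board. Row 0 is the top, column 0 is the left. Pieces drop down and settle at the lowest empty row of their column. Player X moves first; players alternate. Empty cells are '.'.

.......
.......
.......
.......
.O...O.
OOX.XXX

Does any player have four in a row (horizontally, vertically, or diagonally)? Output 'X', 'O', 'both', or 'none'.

none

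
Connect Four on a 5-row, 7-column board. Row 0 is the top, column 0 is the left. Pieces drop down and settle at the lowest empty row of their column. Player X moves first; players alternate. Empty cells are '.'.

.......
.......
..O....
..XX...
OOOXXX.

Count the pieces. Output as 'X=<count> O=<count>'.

X=5 O=4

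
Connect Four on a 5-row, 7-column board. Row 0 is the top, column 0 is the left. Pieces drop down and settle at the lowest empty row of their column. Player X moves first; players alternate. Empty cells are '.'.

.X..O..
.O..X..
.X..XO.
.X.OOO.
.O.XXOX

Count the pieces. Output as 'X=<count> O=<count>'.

X=8 O=8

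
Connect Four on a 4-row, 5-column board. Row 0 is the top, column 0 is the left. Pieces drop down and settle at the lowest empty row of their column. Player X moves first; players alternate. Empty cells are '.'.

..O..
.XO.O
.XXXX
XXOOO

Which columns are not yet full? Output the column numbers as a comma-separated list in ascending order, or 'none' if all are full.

col 0: top cell = '.' → open
col 1: top cell = '.' → open
col 2: top cell = 'O' → FULL
col 3: top cell = '.' → open
col 4: top cell = '.' → open

Answer: 0,1,3,4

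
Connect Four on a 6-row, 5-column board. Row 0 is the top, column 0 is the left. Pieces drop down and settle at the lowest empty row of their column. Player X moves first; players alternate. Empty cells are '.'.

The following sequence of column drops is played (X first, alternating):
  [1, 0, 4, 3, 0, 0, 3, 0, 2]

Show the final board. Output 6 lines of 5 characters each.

Answer: .....
.....
O....
O....
X..X.
OXXOX

Derivation:
Move 1: X drops in col 1, lands at row 5
Move 2: O drops in col 0, lands at row 5
Move 3: X drops in col 4, lands at row 5
Move 4: O drops in col 3, lands at row 5
Move 5: X drops in col 0, lands at row 4
Move 6: O drops in col 0, lands at row 3
Move 7: X drops in col 3, lands at row 4
Move 8: O drops in col 0, lands at row 2
Move 9: X drops in col 2, lands at row 5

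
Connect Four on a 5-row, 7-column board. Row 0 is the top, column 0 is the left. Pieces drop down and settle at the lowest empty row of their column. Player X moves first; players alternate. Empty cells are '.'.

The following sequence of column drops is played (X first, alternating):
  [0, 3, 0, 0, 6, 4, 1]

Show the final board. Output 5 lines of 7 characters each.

Move 1: X drops in col 0, lands at row 4
Move 2: O drops in col 3, lands at row 4
Move 3: X drops in col 0, lands at row 3
Move 4: O drops in col 0, lands at row 2
Move 5: X drops in col 6, lands at row 4
Move 6: O drops in col 4, lands at row 4
Move 7: X drops in col 1, lands at row 4

Answer: .......
.......
O......
X......
XX.OO.X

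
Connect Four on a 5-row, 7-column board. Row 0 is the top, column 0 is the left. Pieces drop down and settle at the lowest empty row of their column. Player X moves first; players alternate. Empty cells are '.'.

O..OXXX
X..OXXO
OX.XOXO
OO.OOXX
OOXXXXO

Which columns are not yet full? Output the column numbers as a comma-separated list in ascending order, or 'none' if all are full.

Answer: 1,2

Derivation:
col 0: top cell = 'O' → FULL
col 1: top cell = '.' → open
col 2: top cell = '.' → open
col 3: top cell = 'O' → FULL
col 4: top cell = 'X' → FULL
col 5: top cell = 'X' → FULL
col 6: top cell = 'X' → FULL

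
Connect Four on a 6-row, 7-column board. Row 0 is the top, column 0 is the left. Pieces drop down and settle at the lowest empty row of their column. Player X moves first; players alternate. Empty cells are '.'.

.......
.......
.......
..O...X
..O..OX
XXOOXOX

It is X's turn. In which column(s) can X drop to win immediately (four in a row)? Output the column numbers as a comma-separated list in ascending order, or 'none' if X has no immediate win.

Answer: 6

Derivation:
col 0: drop X → no win
col 1: drop X → no win
col 2: drop X → no win
col 3: drop X → no win
col 4: drop X → no win
col 5: drop X → no win
col 6: drop X → WIN!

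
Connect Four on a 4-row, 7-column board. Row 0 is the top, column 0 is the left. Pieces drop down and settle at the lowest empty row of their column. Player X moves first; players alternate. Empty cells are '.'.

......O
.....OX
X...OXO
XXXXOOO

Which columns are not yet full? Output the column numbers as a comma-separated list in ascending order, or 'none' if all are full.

Answer: 0,1,2,3,4,5

Derivation:
col 0: top cell = '.' → open
col 1: top cell = '.' → open
col 2: top cell = '.' → open
col 3: top cell = '.' → open
col 4: top cell = '.' → open
col 5: top cell = '.' → open
col 6: top cell = 'O' → FULL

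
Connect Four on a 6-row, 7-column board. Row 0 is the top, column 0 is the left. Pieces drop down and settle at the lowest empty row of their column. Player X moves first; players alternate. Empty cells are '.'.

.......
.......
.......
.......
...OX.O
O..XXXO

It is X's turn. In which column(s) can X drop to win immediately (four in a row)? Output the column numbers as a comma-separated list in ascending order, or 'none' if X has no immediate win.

col 0: drop X → no win
col 1: drop X → no win
col 2: drop X → WIN!
col 3: drop X → no win
col 4: drop X → no win
col 5: drop X → no win
col 6: drop X → no win

Answer: 2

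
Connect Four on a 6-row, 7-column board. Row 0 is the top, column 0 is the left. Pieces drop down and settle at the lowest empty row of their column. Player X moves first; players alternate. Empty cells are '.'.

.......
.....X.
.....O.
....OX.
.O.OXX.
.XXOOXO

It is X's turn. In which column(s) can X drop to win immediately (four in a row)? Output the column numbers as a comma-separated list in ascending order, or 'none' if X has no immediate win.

Answer: none

Derivation:
col 0: drop X → no win
col 1: drop X → no win
col 2: drop X → no win
col 3: drop X → no win
col 4: drop X → no win
col 5: drop X → no win
col 6: drop X → no win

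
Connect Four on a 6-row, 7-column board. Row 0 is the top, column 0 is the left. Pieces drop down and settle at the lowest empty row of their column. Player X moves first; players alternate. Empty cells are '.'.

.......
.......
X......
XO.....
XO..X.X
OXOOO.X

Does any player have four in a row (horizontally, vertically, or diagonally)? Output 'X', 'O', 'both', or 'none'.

none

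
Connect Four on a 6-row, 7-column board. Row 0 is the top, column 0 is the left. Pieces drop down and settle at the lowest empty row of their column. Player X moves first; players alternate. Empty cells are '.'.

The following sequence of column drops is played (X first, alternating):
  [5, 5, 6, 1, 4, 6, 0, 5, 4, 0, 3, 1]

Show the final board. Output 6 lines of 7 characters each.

Answer: .......
.......
.......
.....O.
OO..XOO
XO.XXXX

Derivation:
Move 1: X drops in col 5, lands at row 5
Move 2: O drops in col 5, lands at row 4
Move 3: X drops in col 6, lands at row 5
Move 4: O drops in col 1, lands at row 5
Move 5: X drops in col 4, lands at row 5
Move 6: O drops in col 6, lands at row 4
Move 7: X drops in col 0, lands at row 5
Move 8: O drops in col 5, lands at row 3
Move 9: X drops in col 4, lands at row 4
Move 10: O drops in col 0, lands at row 4
Move 11: X drops in col 3, lands at row 5
Move 12: O drops in col 1, lands at row 4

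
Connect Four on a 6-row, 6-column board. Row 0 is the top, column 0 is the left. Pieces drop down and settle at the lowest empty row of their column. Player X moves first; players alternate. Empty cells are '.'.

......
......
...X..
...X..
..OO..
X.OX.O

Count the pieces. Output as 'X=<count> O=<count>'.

X=4 O=4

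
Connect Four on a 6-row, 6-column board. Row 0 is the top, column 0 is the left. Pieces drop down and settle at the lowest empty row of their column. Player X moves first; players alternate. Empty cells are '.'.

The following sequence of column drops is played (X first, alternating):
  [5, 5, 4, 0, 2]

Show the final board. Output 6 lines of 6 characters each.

Move 1: X drops in col 5, lands at row 5
Move 2: O drops in col 5, lands at row 4
Move 3: X drops in col 4, lands at row 5
Move 4: O drops in col 0, lands at row 5
Move 5: X drops in col 2, lands at row 5

Answer: ......
......
......
......
.....O
O.X.XX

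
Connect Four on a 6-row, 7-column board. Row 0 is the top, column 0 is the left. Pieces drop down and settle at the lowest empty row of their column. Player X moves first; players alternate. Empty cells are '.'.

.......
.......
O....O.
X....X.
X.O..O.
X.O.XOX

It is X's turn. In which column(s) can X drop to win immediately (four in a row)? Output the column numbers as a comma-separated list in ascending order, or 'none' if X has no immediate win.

col 0: drop X → no win
col 1: drop X → no win
col 2: drop X → no win
col 3: drop X → no win
col 4: drop X → no win
col 5: drop X → no win
col 6: drop X → no win

Answer: none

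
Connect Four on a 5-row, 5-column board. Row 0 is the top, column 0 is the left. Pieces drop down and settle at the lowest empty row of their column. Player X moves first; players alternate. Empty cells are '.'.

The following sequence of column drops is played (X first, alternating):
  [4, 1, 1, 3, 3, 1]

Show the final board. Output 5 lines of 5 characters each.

Answer: .....
.....
.O...
.X.X.
.O.OX

Derivation:
Move 1: X drops in col 4, lands at row 4
Move 2: O drops in col 1, lands at row 4
Move 3: X drops in col 1, lands at row 3
Move 4: O drops in col 3, lands at row 4
Move 5: X drops in col 3, lands at row 3
Move 6: O drops in col 1, lands at row 2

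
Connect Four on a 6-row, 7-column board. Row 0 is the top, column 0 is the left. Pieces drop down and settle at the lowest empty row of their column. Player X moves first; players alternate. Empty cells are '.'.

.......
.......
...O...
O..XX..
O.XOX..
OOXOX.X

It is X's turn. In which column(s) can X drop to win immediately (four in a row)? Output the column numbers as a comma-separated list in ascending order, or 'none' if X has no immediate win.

Answer: 4

Derivation:
col 0: drop X → no win
col 1: drop X → no win
col 2: drop X → no win
col 3: drop X → no win
col 4: drop X → WIN!
col 5: drop X → no win
col 6: drop X → no win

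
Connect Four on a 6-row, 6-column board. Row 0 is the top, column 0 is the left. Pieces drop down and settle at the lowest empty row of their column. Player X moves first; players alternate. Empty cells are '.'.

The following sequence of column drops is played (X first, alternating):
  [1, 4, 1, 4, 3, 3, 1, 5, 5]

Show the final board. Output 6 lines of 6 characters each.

Answer: ......
......
......
.X....
.X.OOX
.X.XOO

Derivation:
Move 1: X drops in col 1, lands at row 5
Move 2: O drops in col 4, lands at row 5
Move 3: X drops in col 1, lands at row 4
Move 4: O drops in col 4, lands at row 4
Move 5: X drops in col 3, lands at row 5
Move 6: O drops in col 3, lands at row 4
Move 7: X drops in col 1, lands at row 3
Move 8: O drops in col 5, lands at row 5
Move 9: X drops in col 5, lands at row 4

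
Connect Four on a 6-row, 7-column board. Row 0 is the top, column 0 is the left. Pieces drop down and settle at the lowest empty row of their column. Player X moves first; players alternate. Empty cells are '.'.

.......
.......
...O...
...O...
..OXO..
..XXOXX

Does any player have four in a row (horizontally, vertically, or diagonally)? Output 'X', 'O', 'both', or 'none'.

none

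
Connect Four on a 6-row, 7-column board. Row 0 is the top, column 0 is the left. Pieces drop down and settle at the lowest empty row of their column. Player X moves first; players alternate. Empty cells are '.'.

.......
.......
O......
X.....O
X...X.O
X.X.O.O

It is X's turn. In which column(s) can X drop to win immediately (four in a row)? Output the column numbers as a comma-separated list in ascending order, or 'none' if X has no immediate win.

Answer: none

Derivation:
col 0: drop X → no win
col 1: drop X → no win
col 2: drop X → no win
col 3: drop X → no win
col 4: drop X → no win
col 5: drop X → no win
col 6: drop X → no win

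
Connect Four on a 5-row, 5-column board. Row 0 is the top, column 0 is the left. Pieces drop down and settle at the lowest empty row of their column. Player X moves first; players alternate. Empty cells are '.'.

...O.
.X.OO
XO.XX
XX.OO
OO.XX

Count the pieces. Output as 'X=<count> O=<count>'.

X=8 O=8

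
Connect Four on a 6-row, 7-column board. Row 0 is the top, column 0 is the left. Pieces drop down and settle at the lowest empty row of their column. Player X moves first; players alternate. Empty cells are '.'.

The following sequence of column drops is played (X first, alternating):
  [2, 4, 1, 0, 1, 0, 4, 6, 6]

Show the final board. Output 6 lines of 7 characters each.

Move 1: X drops in col 2, lands at row 5
Move 2: O drops in col 4, lands at row 5
Move 3: X drops in col 1, lands at row 5
Move 4: O drops in col 0, lands at row 5
Move 5: X drops in col 1, lands at row 4
Move 6: O drops in col 0, lands at row 4
Move 7: X drops in col 4, lands at row 4
Move 8: O drops in col 6, lands at row 5
Move 9: X drops in col 6, lands at row 4

Answer: .......
.......
.......
.......
OX..X.X
OXX.O.O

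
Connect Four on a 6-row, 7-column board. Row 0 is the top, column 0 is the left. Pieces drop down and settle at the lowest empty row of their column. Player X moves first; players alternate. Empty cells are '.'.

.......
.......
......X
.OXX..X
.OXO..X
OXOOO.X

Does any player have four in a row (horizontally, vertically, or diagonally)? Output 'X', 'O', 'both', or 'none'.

X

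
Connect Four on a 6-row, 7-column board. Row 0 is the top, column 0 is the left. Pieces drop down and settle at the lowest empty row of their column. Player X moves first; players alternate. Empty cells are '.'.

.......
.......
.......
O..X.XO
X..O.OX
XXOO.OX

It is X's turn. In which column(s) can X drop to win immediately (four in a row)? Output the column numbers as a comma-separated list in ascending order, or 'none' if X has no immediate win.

Answer: none

Derivation:
col 0: drop X → no win
col 1: drop X → no win
col 2: drop X → no win
col 3: drop X → no win
col 4: drop X → no win
col 5: drop X → no win
col 6: drop X → no win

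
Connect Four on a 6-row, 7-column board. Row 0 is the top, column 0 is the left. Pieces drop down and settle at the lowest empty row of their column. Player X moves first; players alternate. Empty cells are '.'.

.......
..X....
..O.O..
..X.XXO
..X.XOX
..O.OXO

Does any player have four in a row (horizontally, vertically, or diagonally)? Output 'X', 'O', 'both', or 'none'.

none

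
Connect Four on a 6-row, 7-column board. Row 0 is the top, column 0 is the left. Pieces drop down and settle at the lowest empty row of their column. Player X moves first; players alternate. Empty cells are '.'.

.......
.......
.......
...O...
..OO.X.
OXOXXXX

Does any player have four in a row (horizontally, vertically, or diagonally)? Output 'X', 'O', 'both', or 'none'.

X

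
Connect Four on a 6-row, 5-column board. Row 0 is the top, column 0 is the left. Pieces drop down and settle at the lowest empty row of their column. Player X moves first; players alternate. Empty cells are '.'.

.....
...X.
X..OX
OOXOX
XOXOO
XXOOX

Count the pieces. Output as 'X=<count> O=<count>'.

X=10 O=9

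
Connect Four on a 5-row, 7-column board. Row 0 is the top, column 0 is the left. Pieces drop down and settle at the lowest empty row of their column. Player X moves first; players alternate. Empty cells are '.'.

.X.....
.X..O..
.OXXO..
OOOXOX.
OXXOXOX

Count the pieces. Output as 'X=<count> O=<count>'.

X=10 O=10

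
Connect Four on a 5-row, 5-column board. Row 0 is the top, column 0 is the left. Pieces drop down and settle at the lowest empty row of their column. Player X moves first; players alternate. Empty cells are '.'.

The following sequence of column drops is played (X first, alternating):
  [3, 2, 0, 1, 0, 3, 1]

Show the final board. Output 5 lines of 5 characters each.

Move 1: X drops in col 3, lands at row 4
Move 2: O drops in col 2, lands at row 4
Move 3: X drops in col 0, lands at row 4
Move 4: O drops in col 1, lands at row 4
Move 5: X drops in col 0, lands at row 3
Move 6: O drops in col 3, lands at row 3
Move 7: X drops in col 1, lands at row 3

Answer: .....
.....
.....
XX.O.
XOOX.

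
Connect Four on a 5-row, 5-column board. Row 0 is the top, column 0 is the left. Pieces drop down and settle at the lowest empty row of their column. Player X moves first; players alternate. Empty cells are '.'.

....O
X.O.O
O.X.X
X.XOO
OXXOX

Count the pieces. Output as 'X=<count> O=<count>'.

X=8 O=8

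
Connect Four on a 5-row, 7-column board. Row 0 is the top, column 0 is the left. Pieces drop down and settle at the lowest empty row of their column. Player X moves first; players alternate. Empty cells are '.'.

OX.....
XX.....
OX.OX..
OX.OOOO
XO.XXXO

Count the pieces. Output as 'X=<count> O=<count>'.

X=10 O=10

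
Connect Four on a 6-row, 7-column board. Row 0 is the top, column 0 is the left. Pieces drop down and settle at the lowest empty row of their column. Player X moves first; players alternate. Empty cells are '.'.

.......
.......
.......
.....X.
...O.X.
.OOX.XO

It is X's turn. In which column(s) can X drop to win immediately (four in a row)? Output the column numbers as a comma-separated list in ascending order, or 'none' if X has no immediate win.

Answer: 5

Derivation:
col 0: drop X → no win
col 1: drop X → no win
col 2: drop X → no win
col 3: drop X → no win
col 4: drop X → no win
col 5: drop X → WIN!
col 6: drop X → no win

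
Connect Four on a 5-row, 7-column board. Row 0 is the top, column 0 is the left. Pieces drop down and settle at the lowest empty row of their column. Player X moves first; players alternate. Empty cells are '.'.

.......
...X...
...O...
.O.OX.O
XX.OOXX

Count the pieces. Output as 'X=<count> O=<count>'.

X=6 O=6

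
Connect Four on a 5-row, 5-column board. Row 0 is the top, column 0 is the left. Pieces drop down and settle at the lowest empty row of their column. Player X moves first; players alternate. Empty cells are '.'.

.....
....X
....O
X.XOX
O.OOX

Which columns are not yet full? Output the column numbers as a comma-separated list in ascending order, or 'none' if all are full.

Answer: 0,1,2,3,4

Derivation:
col 0: top cell = '.' → open
col 1: top cell = '.' → open
col 2: top cell = '.' → open
col 3: top cell = '.' → open
col 4: top cell = '.' → open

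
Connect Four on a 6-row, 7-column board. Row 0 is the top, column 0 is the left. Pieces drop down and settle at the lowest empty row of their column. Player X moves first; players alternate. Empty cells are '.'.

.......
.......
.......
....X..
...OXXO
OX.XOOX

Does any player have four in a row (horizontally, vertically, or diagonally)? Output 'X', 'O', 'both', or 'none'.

none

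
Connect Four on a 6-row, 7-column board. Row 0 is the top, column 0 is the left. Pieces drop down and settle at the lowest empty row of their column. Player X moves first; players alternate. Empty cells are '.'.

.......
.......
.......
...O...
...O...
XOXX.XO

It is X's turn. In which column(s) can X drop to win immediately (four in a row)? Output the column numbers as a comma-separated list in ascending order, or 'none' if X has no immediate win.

Answer: 4

Derivation:
col 0: drop X → no win
col 1: drop X → no win
col 2: drop X → no win
col 3: drop X → no win
col 4: drop X → WIN!
col 5: drop X → no win
col 6: drop X → no win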